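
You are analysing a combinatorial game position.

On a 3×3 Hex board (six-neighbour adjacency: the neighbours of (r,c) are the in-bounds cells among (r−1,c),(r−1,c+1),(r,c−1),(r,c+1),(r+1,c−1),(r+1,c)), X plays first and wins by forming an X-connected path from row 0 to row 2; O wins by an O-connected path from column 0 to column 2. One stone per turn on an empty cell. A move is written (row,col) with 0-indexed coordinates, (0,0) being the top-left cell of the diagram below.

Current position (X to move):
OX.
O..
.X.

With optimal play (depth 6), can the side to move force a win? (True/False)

ply 1, X at OX./O../.X. | (0,2)=+1→OXX/O../.X.*; (1,1)=+1→OX./OX./.X.; (1,2)=+1→OX./O.X/.X.; (2,0)=-1→OX./O../XX.; (2,2)=-1→OX./O../.XX
ply 2, O at OXX/O../.X. | (1,1)=-1→OXX/OO./.X.*; (1,2)=-1→OXX/O.O/.X.; (2,0)=-1→OXX/O../OX.; (2,2)=-1→OXX/O../.XO
ply 3, X at OXX/OO./.X. | (1,2)=+1→OXX/OOX/.X.*; (2,0)=-1→OXX/OO./XX.; (2,2)=-1→OXX/OO./.XX
ply 4: OXX/OOX/.X. is terminal -1 (O); from OX./O../.X. depth 6

X winning at [OX./O../.X.]: True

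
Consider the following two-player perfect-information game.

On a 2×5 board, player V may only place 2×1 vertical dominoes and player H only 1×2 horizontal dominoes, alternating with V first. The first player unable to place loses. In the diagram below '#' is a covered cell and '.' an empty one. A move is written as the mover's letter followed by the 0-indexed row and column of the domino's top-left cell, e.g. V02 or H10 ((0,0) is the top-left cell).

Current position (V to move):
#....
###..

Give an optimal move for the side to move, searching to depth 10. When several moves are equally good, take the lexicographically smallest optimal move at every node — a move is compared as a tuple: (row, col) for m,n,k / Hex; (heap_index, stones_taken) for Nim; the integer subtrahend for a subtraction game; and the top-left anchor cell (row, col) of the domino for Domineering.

V's best at [#..../###..]: V03

ply 1, V at #..../###.. | V03=+1→#..#./####.*; V04=-1→#...#/###.#
ply 2, H at #..#./####. | H01=-1→####./####.*
ply 3, V at ####./####. | V04=+1→#####/#####*
ply 4: #####/##### is terminal -1 (H); from #..../###.. depth 10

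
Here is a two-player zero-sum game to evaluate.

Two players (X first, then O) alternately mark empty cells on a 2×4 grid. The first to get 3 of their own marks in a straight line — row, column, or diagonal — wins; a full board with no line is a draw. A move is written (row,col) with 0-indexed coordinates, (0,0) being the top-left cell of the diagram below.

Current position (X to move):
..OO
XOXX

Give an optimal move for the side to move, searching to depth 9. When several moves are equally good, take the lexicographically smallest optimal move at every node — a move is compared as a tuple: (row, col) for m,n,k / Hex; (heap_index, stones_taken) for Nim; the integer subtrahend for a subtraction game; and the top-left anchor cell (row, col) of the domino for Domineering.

X's best at [..OO/XOXX]: (0,1)

[..OO/XOXX] X move#1: (0,0):-1/X.OO/XOXX, (0,1):+0/.XOO/XOXX*
[.XOO/XOXX] O move#2: (0,0):+0/OXOO/XOXX*
[OXOO/XOXX] end (terminal +0, X#3); searched ..OO/XOXX to 9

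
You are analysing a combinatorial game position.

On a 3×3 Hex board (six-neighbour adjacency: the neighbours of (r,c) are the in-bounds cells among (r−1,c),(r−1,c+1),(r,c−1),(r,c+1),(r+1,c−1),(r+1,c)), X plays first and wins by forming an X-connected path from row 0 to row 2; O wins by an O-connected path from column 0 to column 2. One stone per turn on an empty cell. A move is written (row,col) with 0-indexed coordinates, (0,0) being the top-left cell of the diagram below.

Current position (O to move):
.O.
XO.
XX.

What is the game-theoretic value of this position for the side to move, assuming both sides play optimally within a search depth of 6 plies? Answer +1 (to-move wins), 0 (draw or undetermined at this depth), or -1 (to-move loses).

ply 1, O at .O./XO./XX. | (0,0)=+1→OO./XO./XX.*; (0,2)=-1→.OO/XO./XX.; (1,2)=-1→.O./XOO/XX.; (2,2)=-1→.O./XO./XXO
ply 2, X at OO./XO./XX. | (0,2)=-1→OOX/XO./XX.*; (1,2)=-1→OO./XOX/XX.; (2,2)=-1→OO./XO./XXX
ply 3, O at OOX/XO./XX. | (1,2)=+1→OOX/XOO/XX.*; (2,2)=-1→OOX/XO./XXO
ply 4: OOX/XOO/XX. is terminal -1 (X); from .O./XO./XX. depth 6

value(.O./XO./XX., O) = +1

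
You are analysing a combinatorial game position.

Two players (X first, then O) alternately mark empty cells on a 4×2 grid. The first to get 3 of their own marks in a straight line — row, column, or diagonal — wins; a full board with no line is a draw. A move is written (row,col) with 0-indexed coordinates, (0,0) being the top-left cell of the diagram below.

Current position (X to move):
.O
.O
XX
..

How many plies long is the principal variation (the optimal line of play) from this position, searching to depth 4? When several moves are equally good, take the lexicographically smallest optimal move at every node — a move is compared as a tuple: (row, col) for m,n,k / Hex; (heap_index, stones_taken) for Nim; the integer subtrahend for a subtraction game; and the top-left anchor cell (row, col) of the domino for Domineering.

p1 X@[.O/.O/XX/..]: (0,0)[XO/.O/XX/..]+0 (1,0)[.O/XO/XX/..]+1* (3,0)[.O/.O/XX/X.]+0 (3,1)[.O/.O/XX/.X]+0
p2 O@[.O/XO/XX/..]: (0,0)[OO/XO/XX/..]-1* (3,0)[.O/XO/XX/O.]-1 (3,1)[.O/XO/XX/.O]-1
p3 X@[OO/XO/XX/..]: (3,0)[OO/XO/XX/X.]+1* (3,1)[OO/XO/XX/.X]+0
p4 O@[OO/XO/XX/X.] terminal -1; root [.O/.O/XX/..] d4

PV length from [.O/.O/XX/..]: 3 plies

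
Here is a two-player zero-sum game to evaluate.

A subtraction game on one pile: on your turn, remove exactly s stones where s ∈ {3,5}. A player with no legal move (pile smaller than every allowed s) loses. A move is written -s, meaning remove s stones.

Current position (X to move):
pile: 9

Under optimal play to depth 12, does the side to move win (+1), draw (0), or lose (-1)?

p1 X@[9]: -3[6]-1* -5[4]-1
p2 O@[6]: -3[3]-1 -5[1]+1*
p3 X@[1] terminal -1; root [9] d12

value(9, X) = -1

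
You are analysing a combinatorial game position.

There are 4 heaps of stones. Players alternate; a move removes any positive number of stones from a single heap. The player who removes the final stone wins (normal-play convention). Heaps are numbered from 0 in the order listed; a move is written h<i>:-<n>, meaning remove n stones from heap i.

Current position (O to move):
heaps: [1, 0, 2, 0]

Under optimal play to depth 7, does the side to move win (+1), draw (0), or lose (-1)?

[(1,0,2,0)] O move#1: h0:-1:-1/(0,0,2,0), h2:-1:+1/(1,0,1,0)*, h2:-2:-1/(1,0,0,0)
[(1,0,1,0)] X move#2: h0:-1:-1/(0,0,1,0)*, h2:-1:-1/(1,0,0,0)
[(0,0,1,0)] O move#3: h2:-1:+1/(0,0,0,0)*
[(0,0,0,0)] end (terminal -1, X#4); searched (1,0,2,0) to 7

value((1,0,2,0), O) = +1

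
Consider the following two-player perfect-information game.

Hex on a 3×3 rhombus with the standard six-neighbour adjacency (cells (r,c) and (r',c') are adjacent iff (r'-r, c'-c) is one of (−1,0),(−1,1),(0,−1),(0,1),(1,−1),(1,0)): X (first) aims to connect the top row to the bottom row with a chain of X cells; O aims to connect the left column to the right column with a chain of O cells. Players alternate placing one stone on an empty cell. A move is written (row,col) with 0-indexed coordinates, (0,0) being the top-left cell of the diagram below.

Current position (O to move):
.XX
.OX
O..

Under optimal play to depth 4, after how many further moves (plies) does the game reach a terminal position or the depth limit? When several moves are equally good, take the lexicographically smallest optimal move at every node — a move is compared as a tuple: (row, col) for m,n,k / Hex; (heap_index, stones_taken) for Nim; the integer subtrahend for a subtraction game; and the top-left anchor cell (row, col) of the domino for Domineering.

[.XX/.OX/O..] O move#1: (0,0):-1/OXX/.OX/O..*, (1,0):-1/.XX/OOX/O.., (2,1):-1/.XX/.OX/OO., (2,2):-1/.XX/.OX/O.O
[OXX/.OX/O..] X move#2: (1,0):+1/OXX/XOX/O..*, (2,1):+1/OXX/.OX/OX., (2,2):+1/OXX/.OX/O.X
[OXX/XOX/O..] O move#3: (2,1):-1/OXX/XOX/OO.*, (2,2):-1/OXX/XOX/O.O
[OXX/XOX/OO.] X move#4: (2,2):+1/OXX/XOX/OOX*
[OXX/XOX/OOX] end (terminal -1, O#5); searched .XX/.OX/O.. to 4

PV length from [.XX/.OX/O..]: 4 plies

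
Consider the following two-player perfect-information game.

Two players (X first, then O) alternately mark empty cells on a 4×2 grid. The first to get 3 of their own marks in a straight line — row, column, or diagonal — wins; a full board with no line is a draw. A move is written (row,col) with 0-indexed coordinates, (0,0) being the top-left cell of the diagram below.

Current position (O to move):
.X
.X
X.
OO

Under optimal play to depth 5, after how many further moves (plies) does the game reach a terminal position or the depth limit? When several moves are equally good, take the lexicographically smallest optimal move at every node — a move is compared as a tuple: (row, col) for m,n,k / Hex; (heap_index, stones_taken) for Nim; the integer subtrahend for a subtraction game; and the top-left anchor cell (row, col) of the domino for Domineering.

PV length from [.X/.X/X./OO]: 3 plies

ply 1, O at .X/.X/X./OO | (0,0)=-1→OX/.X/X./OO; (1,0)=-1→.X/OX/X./OO; (2,1)=+0→.X/.X/XO/OO*
ply 2, X at .X/.X/XO/OO | (0,0)=+0→XX/.X/XO/OO*; (1,0)=+0→.X/XX/XO/OO
ply 3, O at XX/.X/XO/OO | (1,0)=+0→XX/OX/XO/OO*
ply 4: XX/OX/XO/OO is terminal +0 (X); from .X/.X/X./OO depth 5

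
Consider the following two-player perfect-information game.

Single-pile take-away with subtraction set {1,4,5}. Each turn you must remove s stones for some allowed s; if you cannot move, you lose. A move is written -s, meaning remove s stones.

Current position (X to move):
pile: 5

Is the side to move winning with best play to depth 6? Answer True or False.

[5] X move#1: -1:-1/4, -4:-1/1, -5:+1/0*
[0] end (terminal -1, O#2); searched 5 to 6

X winning at [5]: True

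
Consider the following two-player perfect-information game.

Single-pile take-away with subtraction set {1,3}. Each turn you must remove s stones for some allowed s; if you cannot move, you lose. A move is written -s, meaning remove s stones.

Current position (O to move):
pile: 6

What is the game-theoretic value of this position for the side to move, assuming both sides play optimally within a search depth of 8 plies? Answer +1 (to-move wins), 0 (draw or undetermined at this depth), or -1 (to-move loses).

p1 O@[6]: -1[5]-1* -3[3]-1
p2 X@[5]: -1[4]+1* -3[2]+1
p3 O@[4]: -1[3]-1* -3[1]-1
p4 X@[3]: -1[2]+1* -3[0]+1
p5 O@[2]: -1[1]-1*
p6 X@[1]: -1[0]+1*
p7 O@[0] terminal -1; root [6] d8

value(6, O) = -1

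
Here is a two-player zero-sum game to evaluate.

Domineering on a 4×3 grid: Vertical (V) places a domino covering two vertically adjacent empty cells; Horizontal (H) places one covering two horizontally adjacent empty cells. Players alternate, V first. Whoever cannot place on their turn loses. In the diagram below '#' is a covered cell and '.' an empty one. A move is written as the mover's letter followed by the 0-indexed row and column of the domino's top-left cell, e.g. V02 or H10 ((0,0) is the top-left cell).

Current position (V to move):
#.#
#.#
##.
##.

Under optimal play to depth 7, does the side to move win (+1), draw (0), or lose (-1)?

value(#.#/#.#/##./##., V) = +1

p1 V@[#.#/#.#/##./##.]: V01[###/###/##./##.]+1* V22[#.#/#.#/###/###]+1
p2 H@[###/###/##./##.] terminal -1; root [#.#/#.#/##./##.] d7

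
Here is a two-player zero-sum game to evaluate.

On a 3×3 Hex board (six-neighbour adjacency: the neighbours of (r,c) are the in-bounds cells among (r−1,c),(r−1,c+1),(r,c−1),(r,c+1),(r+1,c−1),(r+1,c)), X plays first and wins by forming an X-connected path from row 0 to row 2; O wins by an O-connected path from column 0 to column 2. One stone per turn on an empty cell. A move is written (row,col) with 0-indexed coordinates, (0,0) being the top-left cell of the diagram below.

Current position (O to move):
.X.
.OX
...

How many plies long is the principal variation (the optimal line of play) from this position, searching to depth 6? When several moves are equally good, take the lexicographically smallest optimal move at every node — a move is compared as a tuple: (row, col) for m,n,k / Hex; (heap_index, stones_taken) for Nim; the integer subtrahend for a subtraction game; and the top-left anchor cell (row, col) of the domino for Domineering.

PV length from [.X./.OX/...]: 3 plies

[.X./.OX/...] O move#1: (0,0):-1/OX./.OX/..., (0,2):+1/.XO/.OX/...*, (1,0):-1/.X./OOX/..., (2,0):-1/.X./.OX/O.., (2,1):+1/.X./.OX/.O., (2,2):+1/.X./.OX/..O
[.XO/.OX/...] X move#2: (0,0):-1/XXO/.OX/...*, (1,0):-1/.XO/XOX/..., (2,0):-1/.XO/.OX/X.., (2,1):-1/.XO/.OX/.X., (2,2):-1/.XO/.OX/..X
[XXO/.OX/...] O move#3: (1,0):+1/XXO/OOX/...*, (2,0):+1/XXO/.OX/O.., (2,1):+1/XXO/.OX/.O., (2,2):+1/XXO/.OX/..O
[XXO/OOX/...] end (terminal -1, X#4); searched .X./.OX/... to 6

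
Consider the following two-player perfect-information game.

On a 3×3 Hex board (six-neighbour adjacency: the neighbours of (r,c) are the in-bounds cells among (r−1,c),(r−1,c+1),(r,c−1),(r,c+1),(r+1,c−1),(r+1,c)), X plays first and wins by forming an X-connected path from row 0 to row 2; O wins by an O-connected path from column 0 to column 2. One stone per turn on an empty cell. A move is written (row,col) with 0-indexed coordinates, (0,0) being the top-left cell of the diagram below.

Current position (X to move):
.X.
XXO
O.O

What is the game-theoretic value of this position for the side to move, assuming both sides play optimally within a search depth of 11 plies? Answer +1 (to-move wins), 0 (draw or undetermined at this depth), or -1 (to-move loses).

value(.X./XXO/O.O, X) = +1

p1 X@[.X./XXO/O.O]: (0,0)[XX./XXO/O.O]-1 (0,2)[.XX/XXO/O.O]-1 (2,1)[.X./XXO/OXO]+1*
p2 O@[.X./XXO/OXO] terminal -1; root [.X./XXO/O.O] d11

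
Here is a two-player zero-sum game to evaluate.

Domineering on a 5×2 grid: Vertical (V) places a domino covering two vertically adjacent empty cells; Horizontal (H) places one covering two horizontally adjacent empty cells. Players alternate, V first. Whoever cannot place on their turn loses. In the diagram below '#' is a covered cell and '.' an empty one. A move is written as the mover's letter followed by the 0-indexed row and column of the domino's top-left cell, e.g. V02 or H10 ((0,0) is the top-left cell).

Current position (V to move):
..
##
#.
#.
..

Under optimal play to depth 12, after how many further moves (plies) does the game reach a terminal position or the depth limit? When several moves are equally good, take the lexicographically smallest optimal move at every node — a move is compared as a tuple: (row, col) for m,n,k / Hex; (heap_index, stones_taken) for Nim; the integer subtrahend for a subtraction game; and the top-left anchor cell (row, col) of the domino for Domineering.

PV length from [../##/#./#./..]: 2 plies

[../##/#./#./..] V move#1: V21:-1/../##/##/##/..*, V31:-1/../##/#./##/.#
[../##/##/##/..] H move#2: H00:+1/##/##/##/##/..*, H40:+1/../##/##/##/##
[##/##/##/##/..] end (terminal -1, V#3); searched ../##/#./#./.. to 12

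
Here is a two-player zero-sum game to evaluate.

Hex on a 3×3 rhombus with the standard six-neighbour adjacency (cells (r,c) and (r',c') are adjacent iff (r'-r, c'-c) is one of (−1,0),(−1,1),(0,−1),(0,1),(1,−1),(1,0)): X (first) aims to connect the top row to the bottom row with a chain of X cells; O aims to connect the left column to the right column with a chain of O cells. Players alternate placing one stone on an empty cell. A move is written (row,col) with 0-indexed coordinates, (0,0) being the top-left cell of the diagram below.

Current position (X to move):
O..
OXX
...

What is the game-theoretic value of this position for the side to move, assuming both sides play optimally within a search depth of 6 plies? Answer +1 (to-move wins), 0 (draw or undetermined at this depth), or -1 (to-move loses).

value(O../OXX/..., X) = +1

ply 1, X at O../OXX/... | (0,1)=+1→OX./OXX/...*; (0,2)=+1→O.X/OXX/...; (2,0)=+1→O../OXX/X..; (2,1)=+1→O../OXX/.X.; (2,2)=+1→O../OXX/..X
ply 2, O at OX./OXX/... | (0,2)=-1→OXO/OXX/...*; (2,0)=-1→OX./OXX/O..; (2,1)=-1→OX./OXX/.O.; (2,2)=-1→OX./OXX/..O
ply 3, X at OXO/OXX/... | (2,0)=+1→OXO/OXX/X..*; (2,1)=+1→OXO/OXX/.X.; (2,2)=+1→OXO/OXX/..X
ply 4: OXO/OXX/X.. is terminal -1 (O); from O../OXX/... depth 6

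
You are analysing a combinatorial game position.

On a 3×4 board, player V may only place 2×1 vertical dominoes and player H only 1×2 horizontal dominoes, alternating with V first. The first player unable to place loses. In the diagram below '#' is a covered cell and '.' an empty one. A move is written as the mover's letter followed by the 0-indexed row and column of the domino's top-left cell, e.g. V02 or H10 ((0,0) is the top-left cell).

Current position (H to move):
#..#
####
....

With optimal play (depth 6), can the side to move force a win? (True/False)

H winning at [#..#/####/....]: True

[#..#/####/....] H move#1: H01:+1/####/####/....*, H20:+1/#..#/####/##.., H21:+1/#..#/####/.##., H22:+1/#..#/####/..##
[####/####/....] end (terminal -1, V#2); searched #..#/####/.... to 6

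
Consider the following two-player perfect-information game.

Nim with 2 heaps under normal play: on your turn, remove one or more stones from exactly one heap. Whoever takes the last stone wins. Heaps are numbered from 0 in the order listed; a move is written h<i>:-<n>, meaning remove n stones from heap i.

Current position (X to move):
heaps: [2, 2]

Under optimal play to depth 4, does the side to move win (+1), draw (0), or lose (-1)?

value((2,2), X) = -1

p1 X@[(2,2)]: h0:-1[(1,2)]-1* h0:-2[(0,2)]-1 h1:-1[(2,1)]-1 h1:-2[(2,0)]-1
p2 O@[(1,2)]: h0:-1[(0,2)]-1 h1:-1[(1,1)]+1* h1:-2[(1,0)]-1
p3 X@[(1,1)]: h0:-1[(0,1)]-1* h1:-1[(1,0)]-1
p4 O@[(0,1)]: h1:-1[(0,0)]+1*
p5 X@[(0,0)] terminal -1; root [(2,2)] d4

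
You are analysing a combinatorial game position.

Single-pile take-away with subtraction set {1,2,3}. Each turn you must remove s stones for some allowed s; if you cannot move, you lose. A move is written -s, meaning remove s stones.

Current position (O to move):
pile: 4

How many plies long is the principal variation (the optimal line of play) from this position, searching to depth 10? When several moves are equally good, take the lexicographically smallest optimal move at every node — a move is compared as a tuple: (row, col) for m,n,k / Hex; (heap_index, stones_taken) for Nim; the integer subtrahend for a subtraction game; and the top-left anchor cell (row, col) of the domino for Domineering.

PV length from [4]: 2 plies

ply 1, O at 4 | -1=-1→3*; -2=-1→2; -3=-1→1
ply 2, X at 3 | -1=-1→2; -2=-1→1; -3=+1→0*
ply 3: 0 is terminal -1 (O); from 4 depth 10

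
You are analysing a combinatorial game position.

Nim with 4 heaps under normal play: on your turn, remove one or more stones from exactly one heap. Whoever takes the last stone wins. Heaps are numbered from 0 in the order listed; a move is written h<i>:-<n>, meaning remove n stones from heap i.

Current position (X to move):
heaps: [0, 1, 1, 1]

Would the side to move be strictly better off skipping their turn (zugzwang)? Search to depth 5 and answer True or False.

p1 X@[(0,1,1,1)]: h1:-1[(0,0,1,1)]+1* h2:-1[(0,1,0,1)]+1 h3:-1[(0,1,1,0)]+1
p2 O@[(0,0,1,1)]: h2:-1[(0,0,0,1)]-1* h3:-1[(0,0,1,0)]-1
p3 X@[(0,0,0,1)]: h3:-1[(0,0,0,0)]+1*
p4 O@[(0,0,0,0)] terminal -1; root [(0,1,1,1)] d5
suppose X passes — search the same position with O to move:
pass> p1 O@[(0,1,1,1)]: h1:-1[(0,0,1,1)]+1* h2:-1[(0,1,0,1)]+1 h3:-1[(0,1,1,0)]+1
pass> p2 X@[(0,0,1,1)]: h2:-1[(0,0,0,1)]-1* h3:-1[(0,0,1,0)]-1
pass> p3 O@[(0,0,0,1)]: h3:-1[(0,0,0,0)]+1*
pass> p4 X@[(0,0,0,0)] terminal -1; root [(0,1,1,1)] d5
for X: play +1, pass -1

zugzwang((0,1,1,1), X) = False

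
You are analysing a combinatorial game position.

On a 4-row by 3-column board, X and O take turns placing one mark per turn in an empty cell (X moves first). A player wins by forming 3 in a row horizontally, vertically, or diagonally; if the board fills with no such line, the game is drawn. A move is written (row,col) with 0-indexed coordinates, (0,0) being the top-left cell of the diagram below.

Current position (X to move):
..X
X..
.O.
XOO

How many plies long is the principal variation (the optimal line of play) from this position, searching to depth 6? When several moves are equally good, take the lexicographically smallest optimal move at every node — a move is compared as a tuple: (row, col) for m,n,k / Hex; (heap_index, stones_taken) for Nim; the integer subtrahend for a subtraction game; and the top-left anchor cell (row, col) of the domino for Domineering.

ply 1, X at ..X/X../.O./XOO | (0,0)=-1→X.X/X../.O./XOO; (0,1)=-1→.XX/X../.O./XOO; (1,1)=+1→..X/XX./.O./XOO*; (1,2)=-1→..X/X.X/.O./XOO; (2,0)=+1→..X/X../XO./XOO; (2,2)=-1→..X/X../.OX/XOO
ply 2, O at ..X/XX./.O./XOO | (0,0)=-1→O.X/XX./.O./XOO*; (0,1)=-1→.OX/XX./.O./XOO; (1,2)=-1→..X/XXO/.O./XOO; (2,0)=-1→..X/XX./OO./XOO; (2,2)=-1→..X/XX./.OO/XOO
ply 3, X at O.X/XX./.O./XOO | (0,1)=+1→OXX/XX./.O./XOO*; (1,2)=+1→O.X/XXX/.O./XOO; (2,0)=+1→O.X/XX./XO./XOO; (2,2)=+1→O.X/XX./.OX/XOO
ply 4, O at OXX/XX./.O./XOO | (1,2)=-1→OXX/XXO/.O./XOO*; (2,0)=-1→OXX/XX./OO./XOO; (2,2)=-1→OXX/XX./.OO/XOO
ply 5, X at OXX/XXO/.O./XOO | (2,0)=+1→OXX/XXO/XO./XOO*; (2,2)=+0→OXX/XXO/.OX/XOO
ply 6: OXX/XXO/XO./XOO is terminal -1 (O); from ..X/X../.O./XOO depth 6

PV length from [..X/X../.O./XOO]: 5 plies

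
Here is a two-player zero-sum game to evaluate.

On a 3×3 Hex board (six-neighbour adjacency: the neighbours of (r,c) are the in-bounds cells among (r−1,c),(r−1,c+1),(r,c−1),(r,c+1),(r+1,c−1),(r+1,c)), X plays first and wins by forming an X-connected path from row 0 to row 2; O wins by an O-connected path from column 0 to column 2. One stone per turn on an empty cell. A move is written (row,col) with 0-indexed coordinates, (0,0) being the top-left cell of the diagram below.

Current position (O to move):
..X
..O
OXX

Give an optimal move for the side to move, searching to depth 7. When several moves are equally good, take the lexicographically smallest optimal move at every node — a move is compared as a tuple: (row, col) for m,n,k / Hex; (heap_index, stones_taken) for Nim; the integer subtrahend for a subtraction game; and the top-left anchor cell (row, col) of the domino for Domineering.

p1 O@[..X/..O/OXX]: (0,0)[O.X/..O/OXX]-1 (0,1)[.OX/..O/OXX]-1 (1,0)[..X/O.O/OXX]-1 (1,1)[..X/.OO/OXX]+1*
p2 X@[..X/.OO/OXX] terminal -1; root [..X/..O/OXX] d7

O's best at [..X/..O/OXX]: (1,1)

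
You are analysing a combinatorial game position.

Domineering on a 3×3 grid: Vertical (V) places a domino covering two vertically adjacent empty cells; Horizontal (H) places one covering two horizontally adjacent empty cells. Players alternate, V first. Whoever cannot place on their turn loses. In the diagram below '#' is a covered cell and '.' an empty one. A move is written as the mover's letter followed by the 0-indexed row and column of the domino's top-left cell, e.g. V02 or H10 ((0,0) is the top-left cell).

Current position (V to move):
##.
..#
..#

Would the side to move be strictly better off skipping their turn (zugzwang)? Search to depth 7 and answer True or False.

zugzwang(##./..#/..#, V) = False

[##./..#/..#] V move#1: V10:+1/##./#.#/#.#*, V11:+1/##./.##/.##
[##./#.#/#.#] end (terminal -1, H#2); searched ##./..#/..# to 7
pass branch (H moves first from the same position):
  | [##./..#/..#] H move#1: H10:+1/##./###/..#*, H20:+1/##./..#/###
  | [##./###/..#] end (terminal -1, V#2); searched ##./..#/..# to 7
V moving scores +1; V passing scores -1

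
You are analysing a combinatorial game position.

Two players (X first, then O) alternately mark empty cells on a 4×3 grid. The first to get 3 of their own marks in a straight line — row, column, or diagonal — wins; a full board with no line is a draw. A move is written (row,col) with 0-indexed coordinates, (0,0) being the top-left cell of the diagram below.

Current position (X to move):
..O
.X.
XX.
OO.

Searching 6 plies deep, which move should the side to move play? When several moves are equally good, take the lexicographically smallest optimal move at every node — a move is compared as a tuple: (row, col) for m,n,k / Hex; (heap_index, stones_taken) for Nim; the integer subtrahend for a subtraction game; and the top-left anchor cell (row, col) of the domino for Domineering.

X's best at [..O/.X./XX./OO.]: (0,1)

p1 X@[..O/.X./XX./OO.]: (0,0)[X.O/.X./XX./OO.]-1 (0,1)[.XO/.X./XX./OO.]+1* (1,0)[..O/XX./XX./OO.]-1 (1,2)[..O/.XX/XX./OO.]-1 (2,2)[..O/.X./XXX/OO.]+1 (3,2)[..O/.X./XX./OOX]+1
p2 O@[.XO/.X./XX./OO.] terminal -1; root [..O/.X./XX./OO.] d6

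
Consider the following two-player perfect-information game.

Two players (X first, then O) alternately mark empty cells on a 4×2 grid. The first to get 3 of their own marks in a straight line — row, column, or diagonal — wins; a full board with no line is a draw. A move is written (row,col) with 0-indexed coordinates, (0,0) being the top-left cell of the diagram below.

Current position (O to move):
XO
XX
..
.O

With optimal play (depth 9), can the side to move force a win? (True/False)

O winning at [XO/XX/../.O]: False

[XO/XX/../.O] O move#1: (2,0):+0/XO/XX/O./.O*, (2,1):-1/XO/XX/.O/.O, (3,0):-1/XO/XX/../OO
[XO/XX/O./.O] X move#2: (2,1):+0/XO/XX/OX/.O*, (3,0):+0/XO/XX/O./XO
[XO/XX/OX/.O] O move#3: (3,0):+0/XO/XX/OX/OO*
[XO/XX/OX/OO] end (terminal +0, X#4); searched XO/XX/../.O to 9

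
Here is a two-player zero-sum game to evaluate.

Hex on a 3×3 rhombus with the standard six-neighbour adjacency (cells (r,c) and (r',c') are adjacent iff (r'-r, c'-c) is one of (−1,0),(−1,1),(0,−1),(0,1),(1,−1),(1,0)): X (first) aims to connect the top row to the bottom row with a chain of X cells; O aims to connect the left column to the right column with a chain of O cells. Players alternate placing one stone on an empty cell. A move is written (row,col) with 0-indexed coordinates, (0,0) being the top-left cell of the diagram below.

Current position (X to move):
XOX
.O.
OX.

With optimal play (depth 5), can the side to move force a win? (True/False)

X winning at [XOX/.O./OX.]: True

p1 X@[XOX/.O./OX.]: (1,0)[XOX/XO./OX.]-1 (1,2)[XOX/.OX/OX.]+1* (2,2)[XOX/.O./OXX]-1
p2 O@[XOX/.OX/OX.] terminal -1; root [XOX/.O./OX.] d5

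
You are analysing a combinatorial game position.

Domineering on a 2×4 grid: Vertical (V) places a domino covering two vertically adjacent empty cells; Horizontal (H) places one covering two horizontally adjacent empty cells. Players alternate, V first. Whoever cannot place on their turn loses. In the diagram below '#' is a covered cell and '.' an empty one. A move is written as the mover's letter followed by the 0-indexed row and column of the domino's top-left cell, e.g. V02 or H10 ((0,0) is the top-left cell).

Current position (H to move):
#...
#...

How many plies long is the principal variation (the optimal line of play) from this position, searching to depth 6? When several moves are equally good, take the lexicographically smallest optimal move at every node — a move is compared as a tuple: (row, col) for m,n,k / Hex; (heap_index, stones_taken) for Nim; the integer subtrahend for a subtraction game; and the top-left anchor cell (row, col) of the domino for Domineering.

PV length from [#.../#...]: 3 plies

p1 H@[#.../#...]: H01[###./#...]+1* H02[#.##/#...]+1 H11[#.../###.]+1 H12[#.../#.##]+1
p2 V@[###./#...]: V03[####/#..#]-1*
p3 H@[####/#..#]: H11[####/####]+1*
p4 V@[####/####] terminal -1; root [#.../#...] d6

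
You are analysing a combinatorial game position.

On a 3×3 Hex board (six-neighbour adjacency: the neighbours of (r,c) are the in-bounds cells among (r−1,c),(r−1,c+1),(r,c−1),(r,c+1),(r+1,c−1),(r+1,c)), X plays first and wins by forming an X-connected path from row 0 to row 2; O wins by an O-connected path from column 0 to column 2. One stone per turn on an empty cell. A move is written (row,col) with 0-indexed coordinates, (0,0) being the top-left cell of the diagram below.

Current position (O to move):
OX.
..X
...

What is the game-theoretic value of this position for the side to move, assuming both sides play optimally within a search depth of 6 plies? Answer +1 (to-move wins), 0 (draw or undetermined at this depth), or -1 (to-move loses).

value(OX./..X/..., O) = -1

[OX./..X/...] O move#1: (0,2):-1/OXO/..X/...*, (1,0):-1/OX./O.X/..., (1,1):-1/OX./.OX/..., (2,0):-1/OX./..X/O.., (2,1):-1/OX./..X/.O., (2,2):-1/OX./..X/..O
[OXO/..X/...] X move#2: (1,0):+1/OXO/X.X/...*, (1,1):+1/OXO/.XX/..., (2,0):+1/OXO/..X/X.., (2,1):-1/OXO/..X/.X., (2,2):-1/OXO/..X/..X
[OXO/X.X/...] O move#3: (1,1):-1/OXO/XOX/...*, (2,0):-1/OXO/X.X/O.., (2,1):-1/OXO/X.X/.O., (2,2):-1/OXO/X.X/..O
[OXO/XOX/...] X move#4: (2,0):+1/OXO/XOX/X..*, (2,1):-1/OXO/XOX/.X., (2,2):-1/OXO/XOX/..X
[OXO/XOX/X..] end (terminal -1, O#5); searched OX./..X/... to 6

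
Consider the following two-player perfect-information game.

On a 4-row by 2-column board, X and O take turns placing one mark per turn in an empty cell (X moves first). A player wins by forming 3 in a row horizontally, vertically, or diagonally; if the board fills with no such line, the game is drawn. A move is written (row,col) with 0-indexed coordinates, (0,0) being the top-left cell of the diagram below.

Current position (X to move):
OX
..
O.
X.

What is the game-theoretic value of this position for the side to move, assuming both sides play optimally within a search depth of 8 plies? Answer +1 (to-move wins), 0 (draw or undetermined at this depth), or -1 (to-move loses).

value(OX/../O./X., X) = 0

p1 X@[OX/../O./X.]: (1,0)[OX/X./O./X.]+0* (1,1)[OX/.X/O./X.]-1 (2,1)[OX/../OX/X.]-1 (3,1)[OX/../O./XX]-1
p2 O@[OX/X./O./X.]: (1,1)[OX/XO/O./X.]+0* (2,1)[OX/X./OO/X.]+0 (3,1)[OX/X./O./XO]+0
p3 X@[OX/XO/O./X.]: (2,1)[OX/XO/OX/X.]+0* (3,1)[OX/XO/O./XX]+0
p4 O@[OX/XO/OX/X.]: (3,1)[OX/XO/OX/XO]+0*
p5 X@[OX/XO/OX/XO] terminal +0; root [OX/../O./X.] d8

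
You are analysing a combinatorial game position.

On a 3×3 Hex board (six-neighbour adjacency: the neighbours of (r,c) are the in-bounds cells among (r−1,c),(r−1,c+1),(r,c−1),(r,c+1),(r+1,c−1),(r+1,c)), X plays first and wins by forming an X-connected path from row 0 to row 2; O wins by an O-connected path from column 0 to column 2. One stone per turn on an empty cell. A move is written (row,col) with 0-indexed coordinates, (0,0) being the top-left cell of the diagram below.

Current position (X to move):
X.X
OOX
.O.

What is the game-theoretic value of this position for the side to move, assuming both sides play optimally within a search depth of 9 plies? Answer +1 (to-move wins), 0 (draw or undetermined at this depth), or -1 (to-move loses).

p1 X@[X.X/OOX/.O.]: (0,1)[XXX/OOX/.O.]-1 (2,0)[X.X/OOX/XO.]-1 (2,2)[X.X/OOX/.OX]+1*
p2 O@[X.X/OOX/.OX] terminal -1; root [X.X/OOX/.O.] d9

value(X.X/OOX/.O., X) = +1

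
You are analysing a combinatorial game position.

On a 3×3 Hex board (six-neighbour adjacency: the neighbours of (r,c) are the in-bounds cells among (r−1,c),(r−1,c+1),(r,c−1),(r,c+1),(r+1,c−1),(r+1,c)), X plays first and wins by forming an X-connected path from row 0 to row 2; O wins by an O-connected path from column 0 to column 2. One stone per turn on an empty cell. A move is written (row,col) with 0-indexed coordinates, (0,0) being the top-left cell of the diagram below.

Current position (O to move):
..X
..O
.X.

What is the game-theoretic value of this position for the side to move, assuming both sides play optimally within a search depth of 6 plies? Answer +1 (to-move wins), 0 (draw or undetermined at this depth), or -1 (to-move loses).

[..X/..O/.X.] O move#1: (0,0):-1/O.X/..O/.X., (0,1):-1/.OX/..O/.X., (1,0):-1/..X/O.O/.X., (1,1):+1/..X/.OO/.X.*, (2,0):-1/..X/..O/OX., (2,2):-1/..X/..O/.XO
[..X/.OO/.X.] X move#2: (0,0):-1/X.X/.OO/.X.*, (0,1):-1/.XX/.OO/.X., (1,0):-1/..X/XOO/.X., (2,0):-1/..X/.OO/XX., (2,2):-1/..X/.OO/.XX
[X.X/.OO/.X.] O move#3: (0,1):+1/XOX/.OO/.X.*, (1,0):+1/X.X/OOO/.X., (2,0):+1/X.X/.OO/OX., (2,2):+1/X.X/.OO/.XO
[XOX/.OO/.X.] X move#4: (1,0):-1/XOX/XOO/.X.*, (2,0):-1/XOX/.OO/XX., (2,2):-1/XOX/.OO/.XX
[XOX/XOO/.X.] O move#5: (2,0):+1/XOX/XOO/OX.*, (2,2):-1/XOX/XOO/.XO
[XOX/XOO/OX.] end (terminal -1, X#6); searched ..X/..O/.X. to 6

value(..X/..O/.X., O) = +1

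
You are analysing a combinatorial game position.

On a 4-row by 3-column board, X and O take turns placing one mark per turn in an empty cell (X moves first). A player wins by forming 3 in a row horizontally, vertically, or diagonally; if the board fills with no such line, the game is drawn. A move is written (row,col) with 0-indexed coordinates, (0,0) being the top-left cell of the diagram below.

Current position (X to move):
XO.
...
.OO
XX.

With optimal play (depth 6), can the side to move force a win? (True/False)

ply 1, X at XO./.../.OO/XX. | (0,2)=-1→XOX/.../.OO/XX.; (1,0)=-1→XO./X../.OO/XX.; (1,1)=-1→XO./.X./.OO/XX.; (1,2)=-1→XO./..X/.OO/XX.; (2,0)=-1→XO./.../XOO/XX.; (3,2)=+1→XO./.../.OO/XXX*
ply 2: XO./.../.OO/XXX is terminal -1 (O); from XO./.../.OO/XX. depth 6

X winning at [XO./.../.OO/XX.]: True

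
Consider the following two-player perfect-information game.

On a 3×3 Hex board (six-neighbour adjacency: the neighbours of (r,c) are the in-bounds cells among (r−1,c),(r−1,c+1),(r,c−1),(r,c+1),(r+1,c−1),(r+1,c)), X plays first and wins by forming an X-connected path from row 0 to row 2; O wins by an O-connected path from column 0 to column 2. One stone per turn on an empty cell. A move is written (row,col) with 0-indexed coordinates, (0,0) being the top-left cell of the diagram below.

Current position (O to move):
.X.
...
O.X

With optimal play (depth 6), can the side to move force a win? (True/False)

O winning at [.X./.../O.X]: True

p1 O@[.X./.../O.X]: (0,0)[OX./.../O.X]-1 (0,2)[.XO/.../O.X]-1 (1,0)[.X./O../O.X]-1 (1,1)[.X./.O./O.X]+1* (1,2)[.X./..O/O.X]+1 (2,1)[.X./.../OOX]-1
p2 X@[.X./.O./O.X]: (0,0)[XX./.O./O.X]-1* (0,2)[.XX/.O./O.X]-1 (1,0)[.X./XO./O.X]-1 (1,2)[.X./.OX/O.X]-1 (2,1)[.X./.O./OXX]-1
p3 O@[XX./.O./O.X]: (0,2)[XXO/.O./O.X]+1* (1,0)[XX./OO./O.X]+1 (1,2)[XX./.OO/O.X]+1 (2,1)[XX./.O./OOX]+1
p4 X@[XXO/.O./O.X] terminal -1; root [.X./.../O.X] d6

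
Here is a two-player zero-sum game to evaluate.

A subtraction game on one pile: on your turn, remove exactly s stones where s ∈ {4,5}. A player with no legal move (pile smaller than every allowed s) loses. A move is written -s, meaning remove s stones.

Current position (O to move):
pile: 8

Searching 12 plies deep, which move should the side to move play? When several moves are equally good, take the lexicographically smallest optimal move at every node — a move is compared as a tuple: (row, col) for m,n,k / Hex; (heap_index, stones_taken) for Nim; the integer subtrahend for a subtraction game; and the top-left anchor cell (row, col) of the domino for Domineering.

p1 O@[8]: -4[4]-1 -5[3]+1*
p2 X@[3] terminal -1; root [8] d12

O's best at [8]: -5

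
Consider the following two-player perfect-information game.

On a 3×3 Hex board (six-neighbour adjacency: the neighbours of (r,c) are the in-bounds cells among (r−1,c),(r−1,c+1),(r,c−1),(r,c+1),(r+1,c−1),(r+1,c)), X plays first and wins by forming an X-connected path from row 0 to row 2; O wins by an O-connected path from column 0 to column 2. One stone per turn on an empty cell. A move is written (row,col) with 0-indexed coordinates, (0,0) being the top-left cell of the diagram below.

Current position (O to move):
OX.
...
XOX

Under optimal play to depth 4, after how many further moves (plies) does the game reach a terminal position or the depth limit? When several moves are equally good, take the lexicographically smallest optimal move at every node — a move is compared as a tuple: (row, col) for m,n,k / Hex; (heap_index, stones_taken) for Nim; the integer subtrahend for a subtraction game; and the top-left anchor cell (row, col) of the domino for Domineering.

PV length from [OX./.../XOX]: 2 plies

[OX./.../XOX] O move#1: (0,2):-1/OXO/.../XOX*, (1,0):-1/OX./O../XOX, (1,1):-1/OX./.O./XOX, (1,2):-1/OX./..O/XOX
[OXO/.../XOX] X move#2: (1,0):+1/OXO/X../XOX*, (1,1):+1/OXO/.X./XOX, (1,2):+1/OXO/..X/XOX
[OXO/X../XOX] end (terminal -1, O#3); searched OX./.../XOX to 4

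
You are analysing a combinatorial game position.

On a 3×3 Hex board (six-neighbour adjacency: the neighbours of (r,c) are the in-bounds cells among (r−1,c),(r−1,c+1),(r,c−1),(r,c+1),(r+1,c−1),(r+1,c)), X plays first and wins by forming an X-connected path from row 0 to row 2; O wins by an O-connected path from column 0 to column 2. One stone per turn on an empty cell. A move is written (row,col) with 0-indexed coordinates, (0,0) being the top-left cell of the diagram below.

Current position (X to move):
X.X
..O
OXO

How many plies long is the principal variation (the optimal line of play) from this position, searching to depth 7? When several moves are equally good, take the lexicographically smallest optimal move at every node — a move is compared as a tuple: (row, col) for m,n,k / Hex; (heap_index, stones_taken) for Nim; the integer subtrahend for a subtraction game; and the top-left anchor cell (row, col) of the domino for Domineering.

PV length from [X.X/..O/OXO]: 1 ply

[X.X/..O/OXO] X move#1: (0,1):-1/XXX/..O/OXO, (1,0):-1/X.X/X.O/OXO, (1,1):+1/X.X/.XO/OXO*
[X.X/.XO/OXO] end (terminal -1, O#2); searched X.X/..O/OXO to 7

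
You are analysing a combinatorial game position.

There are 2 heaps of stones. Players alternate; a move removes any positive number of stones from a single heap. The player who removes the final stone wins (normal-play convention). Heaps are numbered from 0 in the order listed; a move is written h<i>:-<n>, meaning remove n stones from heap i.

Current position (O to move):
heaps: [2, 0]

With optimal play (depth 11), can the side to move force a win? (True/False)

O winning at [(2,0)]: True

p1 O@[(2,0)]: h0:-1[(1,0)]-1 h0:-2[(0,0)]+1*
p2 X@[(0,0)] terminal -1; root [(2,0)] d11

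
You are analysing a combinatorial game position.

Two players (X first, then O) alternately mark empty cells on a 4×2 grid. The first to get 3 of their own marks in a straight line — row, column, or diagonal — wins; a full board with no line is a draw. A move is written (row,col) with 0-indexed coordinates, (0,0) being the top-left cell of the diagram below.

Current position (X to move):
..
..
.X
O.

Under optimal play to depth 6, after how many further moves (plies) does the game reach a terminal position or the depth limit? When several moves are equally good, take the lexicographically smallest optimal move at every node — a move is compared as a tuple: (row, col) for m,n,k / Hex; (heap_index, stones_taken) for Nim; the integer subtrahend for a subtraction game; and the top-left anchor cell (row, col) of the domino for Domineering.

PV length from [../../.X/O.]: 3 plies

[../../.X/O.] X move#1: (0,0):+0/X./../.X/O., (0,1):+0/.X/../.X/O., (1,0):+0/../X./.X/O., (1,1):+1/../.X/.X/O.*, (2,0):+0/../../XX/O., (3,1):+0/../../.X/OX
[../.X/.X/O.] O move#2: (0,0):-1/O./.X/.X/O.*, (0,1):-1/.O/.X/.X/O., (1,0):-1/../OX/.X/O., (2,0):-1/../.X/OX/O., (3,1):-1/../.X/.X/OO
[O./.X/.X/O.] X move#3: (0,1):+1/OX/.X/.X/O.*, (1,0):+1/O./XX/.X/O., (2,0):+1/O./.X/XX/O., (3,1):+1/O./.X/.X/OX
[OX/.X/.X/O.] end (terminal -1, O#4); searched ../../.X/O. to 6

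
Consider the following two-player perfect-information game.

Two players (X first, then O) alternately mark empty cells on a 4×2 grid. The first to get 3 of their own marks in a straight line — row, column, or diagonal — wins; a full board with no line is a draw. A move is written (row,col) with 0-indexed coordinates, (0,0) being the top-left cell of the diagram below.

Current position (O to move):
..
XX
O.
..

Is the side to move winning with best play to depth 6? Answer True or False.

O winning at [../XX/O./..]: False

p1 O@[../XX/O./..]: (0,0)[O./XX/O./..]-1 (0,1)[.O/XX/O./..]+0* (2,1)[../XX/OO/..]+0 (3,0)[../XX/O./O.]-1 (3,1)[../XX/O./.O]+0
p2 X@[.O/XX/O./..]: (0,0)[XO/XX/O./..]+0* (2,1)[.O/XX/OX/..]+0 (3,0)[.O/XX/O./X.]+0 (3,1)[.O/XX/O./.X]+0
p3 O@[XO/XX/O./..]: (2,1)[XO/XX/OO/..]+0* (3,0)[XO/XX/O./O.]+0 (3,1)[XO/XX/O./.O]+0
p4 X@[XO/XX/OO/..]: (3,0)[XO/XX/OO/X.]+0* (3,1)[XO/XX/OO/.X]+0
p5 O@[XO/XX/OO/X.]: (3,1)[XO/XX/OO/XO]+0*
p6 X@[XO/XX/OO/XO] terminal +0; root [../XX/O./..] d6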